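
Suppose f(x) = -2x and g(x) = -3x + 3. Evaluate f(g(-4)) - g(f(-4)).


f(g(-4)) = -30
g(f(-4)) = -21
Difference = -9

-9


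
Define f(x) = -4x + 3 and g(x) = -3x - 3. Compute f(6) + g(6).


f(6) = -21
g(6) = -21
Sum = -42

-42


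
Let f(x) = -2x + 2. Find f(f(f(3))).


f(3) = -4
f(-4) = 10
f(10) = -18

-18


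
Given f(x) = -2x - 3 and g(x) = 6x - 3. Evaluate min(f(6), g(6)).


f(6) = -15
g(6) = 33
min = -15

-15


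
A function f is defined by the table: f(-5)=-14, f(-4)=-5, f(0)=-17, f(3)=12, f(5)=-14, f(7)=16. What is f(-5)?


Reading from the table at x = -5

-14


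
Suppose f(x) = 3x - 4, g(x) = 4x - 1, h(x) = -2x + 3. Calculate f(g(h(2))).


h(2) = -1
g(-1) = -5
f(-5) = -19

-19


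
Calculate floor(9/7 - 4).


9/7 = 1.2857
1.2857 - 4 = -2.7143
floor(-2.7143) = -3

-3


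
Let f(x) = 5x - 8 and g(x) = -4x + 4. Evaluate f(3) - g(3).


f(3) = 7
g(3) = -8
Difference = 15

15


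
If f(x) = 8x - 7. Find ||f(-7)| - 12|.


f(-7) = -63
|-63| = 63
|63 - 12| = 51

51


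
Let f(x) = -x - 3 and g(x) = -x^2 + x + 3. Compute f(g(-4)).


14


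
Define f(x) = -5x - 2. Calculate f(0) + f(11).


f(0) = -2
f(11) = -57
Sum = -59

-59


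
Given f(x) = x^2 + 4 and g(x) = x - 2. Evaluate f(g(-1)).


g(-1) = -3
f(-3) = 1*(-3)^2 + 4 = 13

13


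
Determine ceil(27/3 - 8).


27/3 = 9
9 - 8 = 1
ceil(1) = 1

1


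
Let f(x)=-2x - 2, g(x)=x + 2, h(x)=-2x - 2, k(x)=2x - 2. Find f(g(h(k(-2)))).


k(-2) = -6
h(-6) = 10
g(10) = 12
f(12) = -26

-26


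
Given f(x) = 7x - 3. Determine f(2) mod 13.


f(2) = 11
11 mod 13 = 11

11


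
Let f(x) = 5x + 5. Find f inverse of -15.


-4


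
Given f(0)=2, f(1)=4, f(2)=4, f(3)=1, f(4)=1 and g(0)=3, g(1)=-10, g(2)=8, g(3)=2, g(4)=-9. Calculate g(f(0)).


f(0) = 2
g(2) = 8

8


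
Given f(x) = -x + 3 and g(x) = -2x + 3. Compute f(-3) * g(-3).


f(-3) = 6
g(-3) = 9
Product = 54

54


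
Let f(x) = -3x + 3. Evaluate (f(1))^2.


0


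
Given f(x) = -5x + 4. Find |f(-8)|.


f(-8) = 44
|44| = 44

44


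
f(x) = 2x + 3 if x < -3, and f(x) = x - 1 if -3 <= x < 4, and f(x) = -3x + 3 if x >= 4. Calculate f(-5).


-5 satisfies x < -3
f(-5) = -7

-7


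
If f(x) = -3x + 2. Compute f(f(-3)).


f(-3) = 11
f(11) = -31

-31


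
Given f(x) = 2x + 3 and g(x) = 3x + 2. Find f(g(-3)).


g(-3) = -7
f(-7) = -11

-11


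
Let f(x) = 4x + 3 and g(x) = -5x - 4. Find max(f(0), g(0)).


f(0) = 3
g(0) = -4
max = 3

3


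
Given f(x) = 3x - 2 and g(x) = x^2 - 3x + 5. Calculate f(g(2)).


g(2) = 3
f(3) = 7

7


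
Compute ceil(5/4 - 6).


5/4 = 1.25
1.25 - 6 = -4.75
ceil(-4.75) = -4

-4


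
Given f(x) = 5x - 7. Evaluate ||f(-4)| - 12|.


f(-4) = -27
|-27| = 27
|27 - 12| = 15

15


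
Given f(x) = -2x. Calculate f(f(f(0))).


f(0) = 0
f(0) = 0
f(0) = 0

0


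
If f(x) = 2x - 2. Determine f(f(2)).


f(2) = 2
f(2) = 2

2


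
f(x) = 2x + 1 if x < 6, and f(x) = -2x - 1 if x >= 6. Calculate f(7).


7 satisfies x >= 6
f(7) = -15

-15


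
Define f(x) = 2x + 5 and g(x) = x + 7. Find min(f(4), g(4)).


f(4) = 13
g(4) = 11
min = 11

11


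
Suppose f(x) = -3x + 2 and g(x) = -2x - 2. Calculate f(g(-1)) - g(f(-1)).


f(g(-1)) = 2
g(f(-1)) = -12
Difference = 14

14


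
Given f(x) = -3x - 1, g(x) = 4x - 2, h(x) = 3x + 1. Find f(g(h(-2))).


h(-2) = -5
g(-5) = -22
f(-22) = 65

65


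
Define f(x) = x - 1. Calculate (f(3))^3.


8


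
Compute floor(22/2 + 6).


22/2 = 11
11 + 6 = 17
floor(17) = 17

17


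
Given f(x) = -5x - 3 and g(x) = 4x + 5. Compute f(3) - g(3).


-35


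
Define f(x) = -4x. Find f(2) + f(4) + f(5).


f(2) = -8
f(4) = -16
f(5) = -20
Sum = -44

-44


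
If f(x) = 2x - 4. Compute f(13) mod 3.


f(13) = 22
22 mod 3 = 1

1


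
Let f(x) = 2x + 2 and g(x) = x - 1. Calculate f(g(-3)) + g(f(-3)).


f(g(-3)) = -6
g(f(-3)) = -5
Sum = -11

-11


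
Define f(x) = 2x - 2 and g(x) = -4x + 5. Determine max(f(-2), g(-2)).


f(-2) = -6
g(-2) = 13
max = 13

13


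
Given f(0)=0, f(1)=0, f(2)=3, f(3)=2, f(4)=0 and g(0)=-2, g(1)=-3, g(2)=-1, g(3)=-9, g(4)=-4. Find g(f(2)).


-9


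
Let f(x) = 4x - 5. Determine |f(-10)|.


f(-10) = -45
|-45| = 45

45


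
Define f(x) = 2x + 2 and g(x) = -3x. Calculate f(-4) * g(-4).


f(-4) = -6
g(-4) = 12
Product = -72

-72


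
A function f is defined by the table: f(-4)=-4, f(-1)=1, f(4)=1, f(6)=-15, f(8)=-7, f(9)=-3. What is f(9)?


-3


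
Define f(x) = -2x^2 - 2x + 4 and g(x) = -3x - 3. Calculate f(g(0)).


g(0) = -3
f(-3) = (-2)*(-3)^2 - 2*(-3) + 4 = -8

-8


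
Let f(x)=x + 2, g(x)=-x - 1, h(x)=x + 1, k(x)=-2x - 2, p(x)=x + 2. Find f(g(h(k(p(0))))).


p(0) = 2
k(2) = -6
h(-6) = -5
g(-5) = 4
f(4) = 6

6


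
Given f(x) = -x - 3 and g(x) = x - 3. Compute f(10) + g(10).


f(10) = -13
g(10) = 7
Sum = -6

-6


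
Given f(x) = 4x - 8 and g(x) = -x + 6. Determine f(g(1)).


g(1) = 5
f(5) = 12

12


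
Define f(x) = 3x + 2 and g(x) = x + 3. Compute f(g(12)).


g(12) = 15
f(15) = 47

47


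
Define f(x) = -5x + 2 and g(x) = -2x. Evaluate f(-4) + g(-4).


30


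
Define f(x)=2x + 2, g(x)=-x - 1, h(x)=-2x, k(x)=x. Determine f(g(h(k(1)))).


k(1) = 1
h(1) = -2
g(-2) = 1
f(1) = 4

4


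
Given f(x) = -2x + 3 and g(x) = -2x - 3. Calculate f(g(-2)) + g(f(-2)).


f(g(-2)) = 1
g(f(-2)) = -17
Sum = -16

-16


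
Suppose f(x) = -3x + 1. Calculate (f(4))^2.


121


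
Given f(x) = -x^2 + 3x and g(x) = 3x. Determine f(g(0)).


g(0) = 0
f(0) = (-1)*(0)^2 + 3*(0) = 0

0


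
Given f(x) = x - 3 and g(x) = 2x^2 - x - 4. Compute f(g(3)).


g(3) = 11
f(11) = 8

8


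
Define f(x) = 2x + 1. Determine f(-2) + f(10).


f(-2) = -3
f(10) = 21
Sum = 18

18


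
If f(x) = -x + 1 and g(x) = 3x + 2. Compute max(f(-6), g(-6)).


f(-6) = 7
g(-6) = -16
max = 7

7


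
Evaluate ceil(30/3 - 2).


30/3 = 10
10 - 2 = 8
ceil(8) = 8

8


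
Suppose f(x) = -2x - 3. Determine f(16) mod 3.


1


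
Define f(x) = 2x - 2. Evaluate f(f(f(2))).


f(2) = 2
f(2) = 2
f(2) = 2

2


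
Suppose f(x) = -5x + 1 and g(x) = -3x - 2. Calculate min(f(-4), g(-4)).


f(-4) = 21
g(-4) = 10
min = 10

10


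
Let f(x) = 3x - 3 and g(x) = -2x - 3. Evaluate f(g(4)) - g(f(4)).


f(g(4)) = -36
g(f(4)) = -21
Difference = -15

-15


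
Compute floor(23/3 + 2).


23/3 = 7.6667
7.6667 + 2 = 9.6667
floor(9.6667) = 9

9


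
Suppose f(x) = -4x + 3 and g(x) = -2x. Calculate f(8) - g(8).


f(8) = -29
g(8) = -16
Difference = -13

-13


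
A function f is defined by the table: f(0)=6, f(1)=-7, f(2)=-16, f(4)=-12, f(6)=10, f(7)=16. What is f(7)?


Reading from the table at x = 7

16


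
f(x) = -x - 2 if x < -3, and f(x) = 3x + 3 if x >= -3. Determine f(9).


9 satisfies x >= -3
f(9) = 30

30


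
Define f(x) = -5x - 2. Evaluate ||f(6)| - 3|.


f(6) = -32
|-32| = 32
|32 - 3| = 29

29


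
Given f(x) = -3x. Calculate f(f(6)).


f(6) = -18
f(-18) = 54

54


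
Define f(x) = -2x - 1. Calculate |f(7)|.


f(7) = -15
|-15| = 15

15


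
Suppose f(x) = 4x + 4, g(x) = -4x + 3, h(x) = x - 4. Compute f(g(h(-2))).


112


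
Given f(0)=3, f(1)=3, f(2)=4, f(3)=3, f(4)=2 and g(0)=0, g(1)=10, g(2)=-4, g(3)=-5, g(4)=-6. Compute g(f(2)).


f(2) = 4
g(4) = -6

-6


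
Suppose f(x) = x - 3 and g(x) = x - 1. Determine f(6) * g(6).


15


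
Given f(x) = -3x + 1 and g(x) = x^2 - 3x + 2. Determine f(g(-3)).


g(-3) = 20
f(20) = -59

-59


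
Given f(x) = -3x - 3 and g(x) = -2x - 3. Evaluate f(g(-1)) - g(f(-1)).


f(g(-1)) = 0
g(f(-1)) = -3
Difference = 3

3


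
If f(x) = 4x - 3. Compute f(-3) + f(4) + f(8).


f(-3) = -15
f(4) = 13
f(8) = 29
Sum = 27

27


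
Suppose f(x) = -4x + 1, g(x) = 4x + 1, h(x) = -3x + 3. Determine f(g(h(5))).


h(5) = -12
g(-12) = -47
f(-47) = 189

189


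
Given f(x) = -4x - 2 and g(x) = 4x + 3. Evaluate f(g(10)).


-174


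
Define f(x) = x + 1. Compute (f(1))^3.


f(1) = 2
(2)^3 = 8

8


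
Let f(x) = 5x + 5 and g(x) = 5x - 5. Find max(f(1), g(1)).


f(1) = 10
g(1) = 0
max = 10

10


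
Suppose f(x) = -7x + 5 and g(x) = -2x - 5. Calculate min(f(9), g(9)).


-58


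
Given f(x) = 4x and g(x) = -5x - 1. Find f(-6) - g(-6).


f(-6) = -24
g(-6) = 29
Difference = -53

-53


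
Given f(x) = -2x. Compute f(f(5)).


f(5) = -10
f(-10) = 20

20


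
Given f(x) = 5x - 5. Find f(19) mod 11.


f(19) = 90
90 mod 11 = 2

2


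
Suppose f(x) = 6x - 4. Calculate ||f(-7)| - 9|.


37


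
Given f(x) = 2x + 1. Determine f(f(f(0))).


7


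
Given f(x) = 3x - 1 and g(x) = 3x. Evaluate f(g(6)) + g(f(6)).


f(g(6)) = 53
g(f(6)) = 51
Sum = 104

104


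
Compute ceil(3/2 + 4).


6


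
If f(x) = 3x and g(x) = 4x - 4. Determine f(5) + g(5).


f(5) = 15
g(5) = 16
Sum = 31

31


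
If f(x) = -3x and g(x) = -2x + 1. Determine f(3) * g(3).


f(3) = -9
g(3) = -5
Product = 45

45


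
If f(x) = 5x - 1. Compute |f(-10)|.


f(-10) = -51
|-51| = 51

51


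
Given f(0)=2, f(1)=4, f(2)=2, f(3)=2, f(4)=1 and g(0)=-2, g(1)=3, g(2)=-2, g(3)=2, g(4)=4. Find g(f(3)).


f(3) = 2
g(2) = -2

-2


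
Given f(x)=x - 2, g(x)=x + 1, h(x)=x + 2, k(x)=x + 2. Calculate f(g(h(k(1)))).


k(1) = 3
h(3) = 5
g(5) = 6
f(6) = 4

4


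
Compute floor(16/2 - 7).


16/2 = 8
8 - 7 = 1
floor(1) = 1

1


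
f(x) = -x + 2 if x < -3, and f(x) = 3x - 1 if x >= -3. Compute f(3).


3 satisfies x >= -3
f(3) = 8

8


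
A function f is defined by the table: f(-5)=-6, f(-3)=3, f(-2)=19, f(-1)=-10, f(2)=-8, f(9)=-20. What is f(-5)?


Reading from the table at x = -5

-6


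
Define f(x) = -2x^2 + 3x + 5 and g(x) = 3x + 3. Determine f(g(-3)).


-85


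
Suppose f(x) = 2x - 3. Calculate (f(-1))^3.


f(-1) = -5
(-5)^3 = -125

-125


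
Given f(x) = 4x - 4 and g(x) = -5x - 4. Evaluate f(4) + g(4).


f(4) = 12
g(4) = -24
Sum = -12

-12


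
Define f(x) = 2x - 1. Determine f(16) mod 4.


f(16) = 31
31 mod 4 = 3

3


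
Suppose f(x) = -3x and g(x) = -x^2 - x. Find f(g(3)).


g(3) = -12
f(-12) = 36

36


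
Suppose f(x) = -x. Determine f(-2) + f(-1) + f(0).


f(-2) = 2
f(-1) = 1
f(0) = 0
Sum = 3

3


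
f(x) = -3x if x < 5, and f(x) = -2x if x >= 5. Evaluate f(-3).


-3 satisfies x < 5
f(-3) = 9

9


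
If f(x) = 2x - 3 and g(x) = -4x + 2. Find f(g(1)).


-7


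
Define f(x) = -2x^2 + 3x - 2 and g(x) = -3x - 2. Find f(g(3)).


g(3) = -11
f(-11) = (-2)*(-11)^2 + 3*(-11) - 2 = -277

-277


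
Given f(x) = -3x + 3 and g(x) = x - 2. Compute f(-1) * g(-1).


-18


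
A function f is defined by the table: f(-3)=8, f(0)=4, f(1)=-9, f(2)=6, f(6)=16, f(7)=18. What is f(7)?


Reading from the table at x = 7

18


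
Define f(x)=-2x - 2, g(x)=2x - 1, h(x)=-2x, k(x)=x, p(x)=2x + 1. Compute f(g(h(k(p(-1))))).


p(-1) = -1
k(-1) = -1
h(-1) = 2
g(2) = 3
f(3) = -8

-8


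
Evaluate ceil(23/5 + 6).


11


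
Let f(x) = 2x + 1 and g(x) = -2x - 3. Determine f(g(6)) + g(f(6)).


f(g(6)) = -29
g(f(6)) = -29
Sum = -58

-58


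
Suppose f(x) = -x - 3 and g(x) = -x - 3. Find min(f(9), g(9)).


-12


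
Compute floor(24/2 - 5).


24/2 = 12
12 - 5 = 7
floor(7) = 7

7


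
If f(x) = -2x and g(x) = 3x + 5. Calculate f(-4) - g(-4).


f(-4) = 8
g(-4) = -7
Difference = 15

15


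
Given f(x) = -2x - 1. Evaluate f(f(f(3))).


f(3) = -7
f(-7) = 13
f(13) = -27

-27


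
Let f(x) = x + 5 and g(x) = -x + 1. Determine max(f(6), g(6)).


f(6) = 11
g(6) = -5
max = 11

11


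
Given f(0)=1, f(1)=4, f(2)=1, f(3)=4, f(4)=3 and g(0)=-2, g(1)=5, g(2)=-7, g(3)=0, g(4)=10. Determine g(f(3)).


10


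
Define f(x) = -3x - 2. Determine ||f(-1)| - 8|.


f(-1) = 1
|1| = 1
|1 - 8| = 7

7


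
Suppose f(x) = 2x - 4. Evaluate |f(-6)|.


f(-6) = -16
|-16| = 16

16


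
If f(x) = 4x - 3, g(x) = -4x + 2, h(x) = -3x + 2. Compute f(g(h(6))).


261


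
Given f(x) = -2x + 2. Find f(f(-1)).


-6


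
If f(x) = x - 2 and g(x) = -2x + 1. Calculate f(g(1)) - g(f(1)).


f(g(1)) = -3
g(f(1)) = 3
Difference = -6

-6


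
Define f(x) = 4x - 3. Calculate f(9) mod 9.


f(9) = 33
33 mod 9 = 6

6


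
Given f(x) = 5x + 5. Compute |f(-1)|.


f(-1) = 0
|0| = 0

0


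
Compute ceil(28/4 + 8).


15


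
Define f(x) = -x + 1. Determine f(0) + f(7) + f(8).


f(0) = 1
f(7) = -6
f(8) = -7
Sum = -12

-12


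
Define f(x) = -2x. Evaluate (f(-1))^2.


f(-1) = 2
(2)^2 = 4

4


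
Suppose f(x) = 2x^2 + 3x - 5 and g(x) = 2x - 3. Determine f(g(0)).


4


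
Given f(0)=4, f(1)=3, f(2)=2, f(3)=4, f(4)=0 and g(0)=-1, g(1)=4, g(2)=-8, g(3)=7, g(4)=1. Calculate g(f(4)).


f(4) = 0
g(0) = -1

-1


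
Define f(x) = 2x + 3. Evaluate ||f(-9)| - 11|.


f(-9) = -15
|-15| = 15
|15 - 11| = 4

4


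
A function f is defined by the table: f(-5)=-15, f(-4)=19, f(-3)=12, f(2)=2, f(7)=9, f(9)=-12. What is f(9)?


Reading from the table at x = 9

-12


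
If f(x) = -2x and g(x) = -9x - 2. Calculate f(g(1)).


g(1) = -11
f(-11) = 22

22


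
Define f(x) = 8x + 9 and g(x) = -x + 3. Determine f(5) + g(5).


f(5) = 49
g(5) = -2
Sum = 47

47


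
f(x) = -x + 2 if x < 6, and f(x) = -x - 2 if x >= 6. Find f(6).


-8


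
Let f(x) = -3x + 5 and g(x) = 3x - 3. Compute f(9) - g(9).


f(9) = -22
g(9) = 24
Difference = -46

-46


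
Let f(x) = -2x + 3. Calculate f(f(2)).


f(2) = -1
f(-1) = 5

5


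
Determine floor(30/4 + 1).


30/4 = 7.5
7.5 + 1 = 8.5
floor(8.5) = 8

8


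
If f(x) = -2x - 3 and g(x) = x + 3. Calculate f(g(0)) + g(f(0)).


f(g(0)) = -9
g(f(0)) = 0
Sum = -9

-9


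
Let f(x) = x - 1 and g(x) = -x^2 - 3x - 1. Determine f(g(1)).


g(1) = -5
f(-5) = -6

-6


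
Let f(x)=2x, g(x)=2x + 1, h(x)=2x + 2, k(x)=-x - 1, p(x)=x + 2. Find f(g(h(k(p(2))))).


p(2) = 4
k(4) = -5
h(-5) = -8
g(-8) = -15
f(-15) = -30

-30


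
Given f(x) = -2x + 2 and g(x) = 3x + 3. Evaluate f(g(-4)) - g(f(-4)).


f(g(-4)) = 20
g(f(-4)) = 33
Difference = -13

-13


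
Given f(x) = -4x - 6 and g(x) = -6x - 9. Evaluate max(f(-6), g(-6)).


f(-6) = 18
g(-6) = 27
max = 27

27


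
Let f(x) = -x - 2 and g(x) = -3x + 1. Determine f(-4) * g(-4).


f(-4) = 2
g(-4) = 13
Product = 26

26


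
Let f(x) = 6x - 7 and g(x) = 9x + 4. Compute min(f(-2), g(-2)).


-19


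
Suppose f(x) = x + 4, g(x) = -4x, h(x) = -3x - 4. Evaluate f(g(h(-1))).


h(-1) = -1
g(-1) = 4
f(4) = 8

8


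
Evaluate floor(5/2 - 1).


5/2 = 2.5
2.5 - 1 = 1.5
floor(1.5) = 1

1


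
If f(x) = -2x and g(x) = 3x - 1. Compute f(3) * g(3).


-48


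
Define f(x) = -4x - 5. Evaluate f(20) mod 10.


f(20) = -85
-85 mod 10 = 5

5


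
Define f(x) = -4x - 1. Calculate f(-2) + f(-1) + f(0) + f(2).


f(-2) = 7
f(-1) = 3
f(0) = -1
f(2) = -9
Sum = 0

0


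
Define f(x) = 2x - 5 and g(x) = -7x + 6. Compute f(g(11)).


-147


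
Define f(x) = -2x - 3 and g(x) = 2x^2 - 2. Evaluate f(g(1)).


g(1) = 0
f(0) = -3

-3


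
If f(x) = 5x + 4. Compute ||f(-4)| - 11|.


f(-4) = -16
|-16| = 16
|16 - 11| = 5

5


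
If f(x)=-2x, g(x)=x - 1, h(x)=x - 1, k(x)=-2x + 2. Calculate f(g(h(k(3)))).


k(3) = -4
h(-4) = -5
g(-5) = -6
f(-6) = 12

12


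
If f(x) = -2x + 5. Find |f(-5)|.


f(-5) = 15
|15| = 15

15


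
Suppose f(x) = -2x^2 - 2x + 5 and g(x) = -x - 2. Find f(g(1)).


g(1) = -3
f(-3) = (-2)*(-3)^2 - 2*(-3) + 5 = -7

-7


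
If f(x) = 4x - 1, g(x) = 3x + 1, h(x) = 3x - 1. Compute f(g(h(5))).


h(5) = 14
g(14) = 43
f(43) = 171

171


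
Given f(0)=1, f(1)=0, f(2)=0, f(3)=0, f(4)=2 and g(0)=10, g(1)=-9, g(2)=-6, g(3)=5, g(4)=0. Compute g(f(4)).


f(4) = 2
g(2) = -6

-6


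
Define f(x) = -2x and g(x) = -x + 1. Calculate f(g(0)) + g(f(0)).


-1


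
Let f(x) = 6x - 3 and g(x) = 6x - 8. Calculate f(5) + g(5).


f(5) = 27
g(5) = 22
Sum = 49

49


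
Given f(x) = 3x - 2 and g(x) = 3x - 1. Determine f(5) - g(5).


f(5) = 13
g(5) = 14
Difference = -1

-1


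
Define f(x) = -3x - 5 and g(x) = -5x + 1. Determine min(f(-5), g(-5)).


f(-5) = 10
g(-5) = 26
min = 10

10


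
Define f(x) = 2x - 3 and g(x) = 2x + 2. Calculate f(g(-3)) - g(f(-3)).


f(g(-3)) = -11
g(f(-3)) = -16
Difference = 5

5


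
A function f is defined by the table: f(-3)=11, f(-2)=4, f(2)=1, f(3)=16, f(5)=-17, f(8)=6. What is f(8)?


6


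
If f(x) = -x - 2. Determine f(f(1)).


f(1) = -3
f(-3) = 1

1


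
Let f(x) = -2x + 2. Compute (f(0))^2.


f(0) = 2
(2)^2 = 4

4


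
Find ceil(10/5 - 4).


10/5 = 2
2 - 4 = -2
ceil(-2) = -2

-2


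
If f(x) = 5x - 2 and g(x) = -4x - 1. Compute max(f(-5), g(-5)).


f(-5) = -27
g(-5) = 19
max = 19

19


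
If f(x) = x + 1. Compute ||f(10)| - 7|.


f(10) = 11
|11| = 11
|11 - 7| = 4

4


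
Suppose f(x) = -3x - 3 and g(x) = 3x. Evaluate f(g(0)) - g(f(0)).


6


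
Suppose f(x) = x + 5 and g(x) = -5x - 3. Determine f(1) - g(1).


14


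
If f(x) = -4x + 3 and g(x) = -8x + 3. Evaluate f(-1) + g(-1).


f(-1) = 7
g(-1) = 11
Sum = 18

18


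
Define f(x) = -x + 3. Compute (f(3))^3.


f(3) = 0
(0)^3 = 0

0


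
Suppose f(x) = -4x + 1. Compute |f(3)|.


f(3) = -11
|-11| = 11

11


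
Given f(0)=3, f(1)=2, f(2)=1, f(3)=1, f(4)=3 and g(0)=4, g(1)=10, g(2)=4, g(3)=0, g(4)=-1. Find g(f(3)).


f(3) = 1
g(1) = 10

10


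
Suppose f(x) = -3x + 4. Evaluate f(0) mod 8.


f(0) = 4
4 mod 8 = 4

4


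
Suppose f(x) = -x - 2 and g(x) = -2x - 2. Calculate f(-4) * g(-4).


f(-4) = 2
g(-4) = 6
Product = 12

12


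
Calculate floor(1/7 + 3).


1/7 = 0.1429
0.1429 + 3 = 3.1429
floor(3.1429) = 3

3


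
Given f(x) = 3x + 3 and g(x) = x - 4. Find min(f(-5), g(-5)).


-12


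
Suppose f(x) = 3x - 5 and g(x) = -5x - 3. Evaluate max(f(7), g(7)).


f(7) = 16
g(7) = -38
max = 16

16


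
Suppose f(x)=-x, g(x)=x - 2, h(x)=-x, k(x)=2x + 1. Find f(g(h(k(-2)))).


k(-2) = -3
h(-3) = 3
g(3) = 1
f(1) = -1

-1


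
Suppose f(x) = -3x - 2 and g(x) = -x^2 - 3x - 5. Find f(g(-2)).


g(-2) = -3
f(-3) = 7

7


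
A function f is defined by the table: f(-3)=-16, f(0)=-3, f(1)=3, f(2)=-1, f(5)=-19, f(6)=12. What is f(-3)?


-16


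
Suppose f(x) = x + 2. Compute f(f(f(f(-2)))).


f(-2) = 0
f(0) = 2
f(2) = 4
f(4) = 6

6


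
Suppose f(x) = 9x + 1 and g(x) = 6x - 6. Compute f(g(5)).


g(5) = 24
f(24) = 217

217


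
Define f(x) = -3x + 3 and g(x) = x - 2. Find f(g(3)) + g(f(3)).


f(g(3)) = 0
g(f(3)) = -8
Sum = -8

-8


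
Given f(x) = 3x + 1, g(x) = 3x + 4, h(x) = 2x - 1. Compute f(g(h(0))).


h(0) = -1
g(-1) = 1
f(1) = 4

4


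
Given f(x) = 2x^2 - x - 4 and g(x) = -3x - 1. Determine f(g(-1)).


2


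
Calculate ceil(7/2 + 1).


5


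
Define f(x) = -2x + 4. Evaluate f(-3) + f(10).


f(-3) = 10
f(10) = -16
Sum = -6

-6


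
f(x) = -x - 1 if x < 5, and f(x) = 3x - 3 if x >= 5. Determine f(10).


10 satisfies x >= 5
f(10) = 27

27


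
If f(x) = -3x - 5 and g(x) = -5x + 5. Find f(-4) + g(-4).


f(-4) = 7
g(-4) = 25
Sum = 32

32


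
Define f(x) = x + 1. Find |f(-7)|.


f(-7) = -6
|-6| = 6

6


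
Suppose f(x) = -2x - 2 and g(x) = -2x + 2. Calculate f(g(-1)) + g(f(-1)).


f(g(-1)) = -10
g(f(-1)) = 2
Sum = -8

-8


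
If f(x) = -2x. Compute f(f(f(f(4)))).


f(4) = -8
f(-8) = 16
f(16) = -32
f(-32) = 64

64


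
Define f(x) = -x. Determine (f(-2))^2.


f(-2) = 2
(2)^2 = 4

4


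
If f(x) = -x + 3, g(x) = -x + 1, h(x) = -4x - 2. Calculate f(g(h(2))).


h(2) = -10
g(-10) = 11
f(11) = -8

-8


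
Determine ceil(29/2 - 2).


29/2 = 14.5
14.5 - 2 = 12.5
ceil(12.5) = 13

13


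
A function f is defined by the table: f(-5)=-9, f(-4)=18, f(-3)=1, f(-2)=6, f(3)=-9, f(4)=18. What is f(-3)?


Reading from the table at x = -3

1


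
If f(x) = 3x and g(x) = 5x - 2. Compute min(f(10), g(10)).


f(10) = 30
g(10) = 48
min = 30

30


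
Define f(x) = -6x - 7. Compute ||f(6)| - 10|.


f(6) = -43
|-43| = 43
|43 - 10| = 33

33


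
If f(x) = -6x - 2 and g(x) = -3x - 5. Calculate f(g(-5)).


g(-5) = 10
f(10) = -62

-62


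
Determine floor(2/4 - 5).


2/4 = 0.5
0.5 - 5 = -4.5
floor(-4.5) = -5

-5


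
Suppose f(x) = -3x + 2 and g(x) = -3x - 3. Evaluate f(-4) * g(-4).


f(-4) = 14
g(-4) = 9
Product = 126

126


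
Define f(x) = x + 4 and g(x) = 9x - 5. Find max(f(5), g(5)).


f(5) = 9
g(5) = 40
max = 40

40


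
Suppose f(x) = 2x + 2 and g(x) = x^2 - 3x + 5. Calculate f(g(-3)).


g(-3) = 23
f(23) = 48

48


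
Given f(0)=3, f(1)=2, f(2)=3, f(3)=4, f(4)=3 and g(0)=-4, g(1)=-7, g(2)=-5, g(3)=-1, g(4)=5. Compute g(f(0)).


-1


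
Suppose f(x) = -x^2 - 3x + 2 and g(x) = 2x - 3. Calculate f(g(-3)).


-52


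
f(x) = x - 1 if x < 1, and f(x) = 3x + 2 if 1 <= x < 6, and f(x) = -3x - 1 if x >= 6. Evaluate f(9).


-28


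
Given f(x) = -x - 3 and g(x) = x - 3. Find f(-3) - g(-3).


f(-3) = 0
g(-3) = -6
Difference = 6

6


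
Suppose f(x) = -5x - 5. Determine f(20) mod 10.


5


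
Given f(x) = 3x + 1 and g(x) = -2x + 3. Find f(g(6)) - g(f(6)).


f(g(6)) = -26
g(f(6)) = -35
Difference = 9

9


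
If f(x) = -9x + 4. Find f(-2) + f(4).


-10


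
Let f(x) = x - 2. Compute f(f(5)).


f(5) = 3
f(3) = 1

1


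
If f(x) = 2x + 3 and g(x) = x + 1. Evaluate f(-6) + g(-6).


f(-6) = -9
g(-6) = -5
Sum = -14

-14


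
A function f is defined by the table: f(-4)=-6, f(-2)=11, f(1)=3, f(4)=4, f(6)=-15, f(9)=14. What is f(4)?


Reading from the table at x = 4

4


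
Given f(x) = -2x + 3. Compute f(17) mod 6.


f(17) = -31
-31 mod 6 = 5

5


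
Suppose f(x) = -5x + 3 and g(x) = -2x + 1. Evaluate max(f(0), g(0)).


f(0) = 3
g(0) = 1
max = 3

3


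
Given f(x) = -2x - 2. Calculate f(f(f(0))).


f(0) = -2
f(-2) = 2
f(2) = -6

-6


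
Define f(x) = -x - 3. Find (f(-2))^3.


f(-2) = -1
(-1)^3 = -1

-1


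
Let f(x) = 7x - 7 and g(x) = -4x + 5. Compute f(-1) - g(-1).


f(-1) = -14
g(-1) = 9
Difference = -23

-23


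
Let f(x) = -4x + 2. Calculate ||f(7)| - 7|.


19


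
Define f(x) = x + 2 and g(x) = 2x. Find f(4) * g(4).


f(4) = 6
g(4) = 8
Product = 48

48


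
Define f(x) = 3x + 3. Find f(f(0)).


f(0) = 3
f(3) = 12

12


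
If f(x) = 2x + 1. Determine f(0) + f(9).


20


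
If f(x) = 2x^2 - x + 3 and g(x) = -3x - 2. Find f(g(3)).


g(3) = -11
f(-11) = 2*(-11)^2 - 1*(-11) + 3 = 256

256


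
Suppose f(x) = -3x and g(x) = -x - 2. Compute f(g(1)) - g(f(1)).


f(g(1)) = 9
g(f(1)) = 1
Difference = 8

8


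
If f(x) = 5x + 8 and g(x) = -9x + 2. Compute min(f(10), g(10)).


f(10) = 58
g(10) = -88
min = -88

-88


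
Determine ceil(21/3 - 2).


21/3 = 7
7 - 2 = 5
ceil(5) = 5

5


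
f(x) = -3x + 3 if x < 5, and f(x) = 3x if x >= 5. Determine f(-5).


-5 satisfies x < 5
f(-5) = 18

18


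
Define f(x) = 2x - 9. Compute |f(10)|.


f(10) = 11
|11| = 11

11


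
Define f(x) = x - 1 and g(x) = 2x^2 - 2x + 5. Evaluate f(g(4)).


g(4) = 29
f(29) = 28

28


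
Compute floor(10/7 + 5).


10/7 = 1.4286
1.4286 + 5 = 6.4286
floor(6.4286) = 6

6


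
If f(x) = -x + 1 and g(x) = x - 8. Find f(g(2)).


7


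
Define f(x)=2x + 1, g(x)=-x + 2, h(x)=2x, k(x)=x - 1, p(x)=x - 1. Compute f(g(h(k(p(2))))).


p(2) = 1
k(1) = 0
h(0) = 0
g(0) = 2
f(2) = 5

5


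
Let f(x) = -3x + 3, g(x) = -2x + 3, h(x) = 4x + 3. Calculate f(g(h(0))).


h(0) = 3
g(3) = -3
f(-3) = 12

12


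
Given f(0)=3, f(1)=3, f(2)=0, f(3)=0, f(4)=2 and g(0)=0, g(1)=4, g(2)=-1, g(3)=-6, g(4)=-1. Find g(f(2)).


f(2) = 0
g(0) = 0

0


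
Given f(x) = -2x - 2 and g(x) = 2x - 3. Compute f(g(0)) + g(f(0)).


f(g(0)) = 4
g(f(0)) = -7
Sum = -3

-3


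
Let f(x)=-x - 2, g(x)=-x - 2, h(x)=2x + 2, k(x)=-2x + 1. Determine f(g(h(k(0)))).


4


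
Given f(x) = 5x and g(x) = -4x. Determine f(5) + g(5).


f(5) = 25
g(5) = -20
Sum = 5

5


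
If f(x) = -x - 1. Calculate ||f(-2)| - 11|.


10


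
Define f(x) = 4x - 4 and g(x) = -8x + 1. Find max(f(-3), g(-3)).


f(-3) = -16
g(-3) = 25
max = 25

25


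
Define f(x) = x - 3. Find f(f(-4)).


f(-4) = -7
f(-7) = -10

-10


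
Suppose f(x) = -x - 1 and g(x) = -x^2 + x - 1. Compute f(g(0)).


g(0) = -1
f(-1) = 0

0


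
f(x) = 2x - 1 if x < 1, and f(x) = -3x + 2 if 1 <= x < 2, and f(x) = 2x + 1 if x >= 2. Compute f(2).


2 satisfies x >= 2
f(2) = 5

5


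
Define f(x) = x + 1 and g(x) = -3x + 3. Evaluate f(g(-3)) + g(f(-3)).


f(g(-3)) = 13
g(f(-3)) = 9
Sum = 22

22


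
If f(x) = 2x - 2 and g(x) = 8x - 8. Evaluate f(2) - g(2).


f(2) = 2
g(2) = 8
Difference = -6

-6


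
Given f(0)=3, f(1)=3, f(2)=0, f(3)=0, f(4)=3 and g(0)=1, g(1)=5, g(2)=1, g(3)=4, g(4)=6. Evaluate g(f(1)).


f(1) = 3
g(3) = 4

4


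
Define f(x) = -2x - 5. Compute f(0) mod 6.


f(0) = -5
-5 mod 6 = 1

1


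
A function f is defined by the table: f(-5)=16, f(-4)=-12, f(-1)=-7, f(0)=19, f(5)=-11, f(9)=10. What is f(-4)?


Reading from the table at x = -4

-12


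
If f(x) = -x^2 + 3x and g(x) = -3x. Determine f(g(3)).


g(3) = -9
f(-9) = (-1)*(-9)^2 + 3*(-9) = -108

-108


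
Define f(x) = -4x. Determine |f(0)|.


0


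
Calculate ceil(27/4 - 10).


-3


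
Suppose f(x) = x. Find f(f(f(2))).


2


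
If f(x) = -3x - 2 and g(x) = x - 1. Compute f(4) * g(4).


f(4) = -14
g(4) = 3
Product = -42

-42


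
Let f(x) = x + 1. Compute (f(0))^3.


f(0) = 1
(1)^3 = 1

1


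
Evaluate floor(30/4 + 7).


30/4 = 7.5
7.5 + 7 = 14.5
floor(14.5) = 14

14


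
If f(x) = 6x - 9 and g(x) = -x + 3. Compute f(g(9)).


g(9) = -6
f(-6) = -45

-45


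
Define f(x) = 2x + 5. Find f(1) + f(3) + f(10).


f(1) = 7
f(3) = 11
f(10) = 25
Sum = 43

43


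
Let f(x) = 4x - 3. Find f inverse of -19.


Solve 4x - 3 = -19
x = (-19 + 3) / 4 = -4

-4


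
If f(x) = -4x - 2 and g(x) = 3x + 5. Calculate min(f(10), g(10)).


-42


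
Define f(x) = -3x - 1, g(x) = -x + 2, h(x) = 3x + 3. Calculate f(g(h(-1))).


h(-1) = 0
g(0) = 2
f(2) = -7

-7


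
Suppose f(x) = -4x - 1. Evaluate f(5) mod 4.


f(5) = -21
-21 mod 4 = 3

3


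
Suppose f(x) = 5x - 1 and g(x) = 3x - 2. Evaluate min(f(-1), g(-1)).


f(-1) = -6
g(-1) = -5
min = -6

-6


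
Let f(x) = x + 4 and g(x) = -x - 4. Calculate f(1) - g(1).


f(1) = 5
g(1) = -5
Difference = 10

10


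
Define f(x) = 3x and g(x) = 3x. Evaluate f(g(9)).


g(9) = 27
f(27) = 81

81


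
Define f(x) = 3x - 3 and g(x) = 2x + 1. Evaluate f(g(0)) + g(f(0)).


f(g(0)) = 0
g(f(0)) = -5
Sum = -5

-5


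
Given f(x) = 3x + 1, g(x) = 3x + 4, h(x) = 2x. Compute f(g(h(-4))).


h(-4) = -8
g(-8) = -20
f(-20) = -59

-59


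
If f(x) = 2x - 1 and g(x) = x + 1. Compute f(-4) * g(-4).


27


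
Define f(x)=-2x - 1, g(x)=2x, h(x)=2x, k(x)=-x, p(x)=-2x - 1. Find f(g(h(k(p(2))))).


p(2) = -5
k(-5) = 5
h(5) = 10
g(10) = 20
f(20) = -41

-41


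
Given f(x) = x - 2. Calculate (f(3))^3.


1


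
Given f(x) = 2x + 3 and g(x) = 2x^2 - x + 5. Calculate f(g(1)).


g(1) = 6
f(6) = 15

15


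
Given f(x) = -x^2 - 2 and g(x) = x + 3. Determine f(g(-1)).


g(-1) = 2
f(2) = (-1)*(2)^2 - 2 = -6

-6


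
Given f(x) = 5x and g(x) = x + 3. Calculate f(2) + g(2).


f(2) = 10
g(2) = 5
Sum = 15

15


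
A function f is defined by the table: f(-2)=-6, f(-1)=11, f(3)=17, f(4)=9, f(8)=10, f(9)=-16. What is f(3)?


17


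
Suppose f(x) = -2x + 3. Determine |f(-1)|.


f(-1) = 5
|5| = 5

5


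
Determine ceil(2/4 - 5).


2/4 = 0.5
0.5 - 5 = -4.5
ceil(-4.5) = -4

-4


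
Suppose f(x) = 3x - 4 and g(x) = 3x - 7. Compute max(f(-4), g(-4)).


f(-4) = -16
g(-4) = -19
max = -16

-16


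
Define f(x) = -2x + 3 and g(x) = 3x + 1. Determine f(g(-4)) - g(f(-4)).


f(g(-4)) = 25
g(f(-4)) = 34
Difference = -9

-9


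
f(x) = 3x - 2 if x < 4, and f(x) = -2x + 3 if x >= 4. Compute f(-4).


-4 satisfies x < 4
f(-4) = -14

-14


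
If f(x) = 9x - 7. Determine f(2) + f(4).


40


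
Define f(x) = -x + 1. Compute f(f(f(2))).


f(2) = -1
f(-1) = 2
f(2) = -1

-1


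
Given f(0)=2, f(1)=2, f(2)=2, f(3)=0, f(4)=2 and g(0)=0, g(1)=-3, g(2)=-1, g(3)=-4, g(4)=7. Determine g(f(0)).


f(0) = 2
g(2) = -1

-1


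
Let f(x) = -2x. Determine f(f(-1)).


f(-1) = 2
f(2) = -4

-4


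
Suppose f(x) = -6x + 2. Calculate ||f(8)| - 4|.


f(8) = -46
|-46| = 46
|46 - 4| = 42

42


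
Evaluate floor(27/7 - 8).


27/7 = 3.8571
3.8571 - 8 = -4.1429
floor(-4.1429) = -5

-5


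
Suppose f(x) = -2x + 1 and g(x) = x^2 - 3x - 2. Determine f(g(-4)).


g(-4) = 26
f(26) = -51

-51


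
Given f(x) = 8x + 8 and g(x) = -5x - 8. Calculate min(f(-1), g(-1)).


f(-1) = 0
g(-1) = -3
min = -3

-3


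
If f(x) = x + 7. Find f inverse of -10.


-17


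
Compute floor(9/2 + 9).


9/2 = 4.5
4.5 + 9 = 13.5
floor(13.5) = 13

13


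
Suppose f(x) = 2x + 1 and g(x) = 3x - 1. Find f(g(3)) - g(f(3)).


f(g(3)) = 17
g(f(3)) = 20
Difference = -3

-3


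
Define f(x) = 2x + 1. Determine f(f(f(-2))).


f(-2) = -3
f(-3) = -5
f(-5) = -9

-9


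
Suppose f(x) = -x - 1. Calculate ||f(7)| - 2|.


f(7) = -8
|-8| = 8
|8 - 2| = 6

6


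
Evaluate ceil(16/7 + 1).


16/7 = 2.2857
2.2857 + 1 = 3.2857
ceil(3.2857) = 4

4


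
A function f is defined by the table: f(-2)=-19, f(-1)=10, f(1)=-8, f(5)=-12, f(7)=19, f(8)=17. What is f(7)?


Reading from the table at x = 7

19


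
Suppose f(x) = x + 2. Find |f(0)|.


f(0) = 2
|2| = 2

2


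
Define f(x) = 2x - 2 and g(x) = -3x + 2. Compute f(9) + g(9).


f(9) = 16
g(9) = -25
Sum = -9

-9


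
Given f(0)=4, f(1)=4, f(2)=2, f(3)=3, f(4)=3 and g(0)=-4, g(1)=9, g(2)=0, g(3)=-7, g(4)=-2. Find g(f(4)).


-7


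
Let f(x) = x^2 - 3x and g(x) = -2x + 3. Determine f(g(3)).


g(3) = -3
f(-3) = 1*(-3)^2 - 3*(-3) = 18

18


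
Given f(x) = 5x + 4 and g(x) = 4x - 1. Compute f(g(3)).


59


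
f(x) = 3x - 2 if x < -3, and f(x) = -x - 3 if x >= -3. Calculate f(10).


10 satisfies x >= -3
f(10) = -13

-13


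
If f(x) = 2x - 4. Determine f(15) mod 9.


f(15) = 26
26 mod 9 = 8

8


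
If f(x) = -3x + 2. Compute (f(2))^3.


-64


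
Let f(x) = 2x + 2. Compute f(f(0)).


f(0) = 2
f(2) = 6

6


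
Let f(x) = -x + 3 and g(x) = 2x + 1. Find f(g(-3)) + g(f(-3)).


f(g(-3)) = 8
g(f(-3)) = 13
Sum = 21

21


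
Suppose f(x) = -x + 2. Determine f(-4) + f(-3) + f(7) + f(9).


f(-4) = 6
f(-3) = 5
f(7) = -5
f(9) = -7
Sum = -1

-1


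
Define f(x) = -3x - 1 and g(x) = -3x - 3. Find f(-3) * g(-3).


f(-3) = 8
g(-3) = 6
Product = 48

48


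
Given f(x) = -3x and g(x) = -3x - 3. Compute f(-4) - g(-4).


f(-4) = 12
g(-4) = 9
Difference = 3

3


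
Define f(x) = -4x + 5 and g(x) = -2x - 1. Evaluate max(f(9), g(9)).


f(9) = -31
g(9) = -19
max = -19

-19


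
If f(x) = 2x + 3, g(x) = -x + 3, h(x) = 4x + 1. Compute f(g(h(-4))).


h(-4) = -15
g(-15) = 18
f(18) = 39

39


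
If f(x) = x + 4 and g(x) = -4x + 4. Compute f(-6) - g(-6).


f(-6) = -2
g(-6) = 28
Difference = -30

-30


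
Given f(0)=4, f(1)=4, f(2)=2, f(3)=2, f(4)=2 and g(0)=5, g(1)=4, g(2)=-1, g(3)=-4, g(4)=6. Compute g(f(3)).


f(3) = 2
g(2) = -1

-1


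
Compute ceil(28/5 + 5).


28/5 = 5.6
5.6 + 5 = 10.6
ceil(10.6) = 11

11


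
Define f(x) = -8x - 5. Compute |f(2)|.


f(2) = -21
|-21| = 21

21


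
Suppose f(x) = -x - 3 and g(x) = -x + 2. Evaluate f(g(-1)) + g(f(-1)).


-2


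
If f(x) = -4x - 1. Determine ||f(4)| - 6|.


f(4) = -17
|-17| = 17
|17 - 6| = 11

11


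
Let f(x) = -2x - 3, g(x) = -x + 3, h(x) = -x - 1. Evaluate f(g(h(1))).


h(1) = -2
g(-2) = 5
f(5) = -13

-13


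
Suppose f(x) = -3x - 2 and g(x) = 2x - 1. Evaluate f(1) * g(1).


f(1) = -5
g(1) = 1
Product = -5

-5


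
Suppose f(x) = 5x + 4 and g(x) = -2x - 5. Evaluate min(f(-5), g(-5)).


f(-5) = -21
g(-5) = 5
min = -21

-21


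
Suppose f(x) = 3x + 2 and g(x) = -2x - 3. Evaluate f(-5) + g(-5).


f(-5) = -13
g(-5) = 7
Sum = -6

-6


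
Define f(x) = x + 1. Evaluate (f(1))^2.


f(1) = 2
(2)^2 = 4

4


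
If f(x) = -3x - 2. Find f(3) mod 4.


f(3) = -11
-11 mod 4 = 1

1


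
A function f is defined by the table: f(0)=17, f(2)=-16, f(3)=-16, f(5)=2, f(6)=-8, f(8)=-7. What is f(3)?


-16


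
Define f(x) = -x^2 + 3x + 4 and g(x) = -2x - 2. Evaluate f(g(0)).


-6


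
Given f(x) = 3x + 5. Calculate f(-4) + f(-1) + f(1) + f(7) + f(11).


67


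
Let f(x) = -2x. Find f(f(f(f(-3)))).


f(-3) = 6
f(6) = -12
f(-12) = 24
f(24) = -48

-48


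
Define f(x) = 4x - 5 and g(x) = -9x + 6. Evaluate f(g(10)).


g(10) = -84
f(-84) = -341

-341


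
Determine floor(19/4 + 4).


19/4 = 4.75
4.75 + 4 = 8.75
floor(8.75) = 8

8


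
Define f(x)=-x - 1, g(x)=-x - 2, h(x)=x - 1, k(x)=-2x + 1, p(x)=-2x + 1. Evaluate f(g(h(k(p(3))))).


p(3) = -5
k(-5) = 11
h(11) = 10
g(10) = -12
f(-12) = 11

11


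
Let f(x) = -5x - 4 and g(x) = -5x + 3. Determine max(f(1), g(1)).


f(1) = -9
g(1) = -2
max = -2

-2


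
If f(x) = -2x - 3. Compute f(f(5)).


f(5) = -13
f(-13) = 23

23


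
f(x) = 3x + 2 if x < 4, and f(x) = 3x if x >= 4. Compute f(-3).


-7


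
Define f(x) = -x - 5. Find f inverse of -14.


Solve -x - 5 = -14
x = (-14 + 5) / (-1) = 9

9


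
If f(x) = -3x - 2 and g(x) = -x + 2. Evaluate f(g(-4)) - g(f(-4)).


f(g(-4)) = -20
g(f(-4)) = -8
Difference = -12

-12


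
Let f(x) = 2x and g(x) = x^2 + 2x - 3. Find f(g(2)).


g(2) = 5
f(5) = 10

10


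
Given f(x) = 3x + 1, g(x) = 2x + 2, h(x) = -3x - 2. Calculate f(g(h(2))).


h(2) = -8
g(-8) = -14
f(-14) = -41

-41


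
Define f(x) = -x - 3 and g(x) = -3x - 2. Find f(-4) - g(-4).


f(-4) = 1
g(-4) = 10
Difference = -9

-9


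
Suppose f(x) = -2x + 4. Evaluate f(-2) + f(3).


f(-2) = 8
f(3) = -2
Sum = 6

6


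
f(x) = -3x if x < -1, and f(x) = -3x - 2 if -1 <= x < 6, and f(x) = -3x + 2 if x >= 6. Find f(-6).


-6 satisfies x < -1
f(-6) = 18

18


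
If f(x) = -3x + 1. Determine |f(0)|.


f(0) = 1
|1| = 1

1


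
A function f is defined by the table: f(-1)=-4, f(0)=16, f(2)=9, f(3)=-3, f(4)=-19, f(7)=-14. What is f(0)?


Reading from the table at x = 0

16


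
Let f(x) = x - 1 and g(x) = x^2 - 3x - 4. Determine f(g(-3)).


g(-3) = 14
f(14) = 13

13


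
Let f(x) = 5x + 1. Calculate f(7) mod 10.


f(7) = 36
36 mod 10 = 6

6


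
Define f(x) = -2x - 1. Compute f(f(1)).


f(1) = -3
f(-3) = 5

5


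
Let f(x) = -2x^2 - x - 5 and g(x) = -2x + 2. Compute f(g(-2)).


g(-2) = 6
f(6) = (-2)*(6)^2 - 1*(6) - 5 = -83

-83


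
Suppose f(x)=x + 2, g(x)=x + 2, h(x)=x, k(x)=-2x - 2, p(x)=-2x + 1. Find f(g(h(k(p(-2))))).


p(-2) = 5
k(5) = -12
h(-12) = -12
g(-12) = -10
f(-10) = -8

-8


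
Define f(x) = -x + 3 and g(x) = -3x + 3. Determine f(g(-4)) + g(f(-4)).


f(g(-4)) = -12
g(f(-4)) = -18
Sum = -30

-30


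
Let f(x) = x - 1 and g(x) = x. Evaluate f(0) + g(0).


f(0) = -1
g(0) = 0
Sum = -1

-1


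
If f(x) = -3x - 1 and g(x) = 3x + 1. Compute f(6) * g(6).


f(6) = -19
g(6) = 19
Product = -361

-361


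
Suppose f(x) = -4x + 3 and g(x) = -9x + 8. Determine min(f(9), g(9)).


f(9) = -33
g(9) = -73
min = -73

-73


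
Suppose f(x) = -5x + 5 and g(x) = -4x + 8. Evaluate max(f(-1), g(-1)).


12


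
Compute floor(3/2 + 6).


3/2 = 1.5
1.5 + 6 = 7.5
floor(7.5) = 7

7


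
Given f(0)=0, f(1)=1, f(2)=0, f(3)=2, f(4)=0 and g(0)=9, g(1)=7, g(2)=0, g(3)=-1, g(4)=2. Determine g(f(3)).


0


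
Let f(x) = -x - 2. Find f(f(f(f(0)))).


f(0) = -2
f(-2) = 0
f(0) = -2
f(-2) = 0

0


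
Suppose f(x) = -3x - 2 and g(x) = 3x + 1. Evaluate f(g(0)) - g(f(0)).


f(g(0)) = -5
g(f(0)) = -5
Difference = 0

0


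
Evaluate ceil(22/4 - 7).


22/4 = 5.5
5.5 - 7 = -1.5
ceil(-1.5) = -1

-1


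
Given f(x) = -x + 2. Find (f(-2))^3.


f(-2) = 4
(4)^3 = 64

64


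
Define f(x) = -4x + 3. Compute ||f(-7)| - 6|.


f(-7) = 31
|31| = 31
|31 - 6| = 25

25


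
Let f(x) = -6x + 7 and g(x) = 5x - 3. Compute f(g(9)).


-245


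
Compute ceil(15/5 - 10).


15/5 = 3
3 - 10 = -7
ceil(-7) = -7

-7


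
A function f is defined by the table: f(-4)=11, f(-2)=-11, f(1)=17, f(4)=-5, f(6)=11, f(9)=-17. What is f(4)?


Reading from the table at x = 4

-5


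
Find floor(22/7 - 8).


22/7 = 3.1429
3.1429 - 8 = -4.8571
floor(-4.8571) = -5

-5


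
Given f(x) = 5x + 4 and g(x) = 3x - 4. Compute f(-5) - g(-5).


f(-5) = -21
g(-5) = -19
Difference = -2

-2


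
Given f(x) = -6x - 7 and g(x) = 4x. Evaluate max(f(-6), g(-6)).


f(-6) = 29
g(-6) = -24
max = 29

29


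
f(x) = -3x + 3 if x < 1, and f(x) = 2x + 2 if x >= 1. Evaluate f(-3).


-3 satisfies x < 1
f(-3) = 12

12


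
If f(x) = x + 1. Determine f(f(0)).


2


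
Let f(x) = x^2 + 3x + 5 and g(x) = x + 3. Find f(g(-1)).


g(-1) = 2
f(2) = 1*(2)^2 + 3*(2) + 5 = 15

15


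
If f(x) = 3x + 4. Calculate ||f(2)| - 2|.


f(2) = 10
|10| = 10
|10 - 2| = 8

8


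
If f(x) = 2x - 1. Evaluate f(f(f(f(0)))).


f(0) = -1
f(-1) = -3
f(-3) = -7
f(-7) = -15

-15


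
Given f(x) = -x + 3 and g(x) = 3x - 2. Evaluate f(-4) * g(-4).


f(-4) = 7
g(-4) = -14
Product = -98

-98


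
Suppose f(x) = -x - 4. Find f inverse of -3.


Solve -x - 4 = -3
x = (-3 + 4) / (-1) = -1

-1


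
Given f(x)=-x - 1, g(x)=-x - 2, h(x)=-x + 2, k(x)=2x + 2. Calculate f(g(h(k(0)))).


k(0) = 2
h(2) = 0
g(0) = -2
f(-2) = 1

1


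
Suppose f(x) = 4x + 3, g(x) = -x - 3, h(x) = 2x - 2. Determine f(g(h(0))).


h(0) = -2
g(-2) = -1
f(-1) = -1

-1


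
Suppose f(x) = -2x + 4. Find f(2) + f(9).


f(2) = 0
f(9) = -14
Sum = -14

-14


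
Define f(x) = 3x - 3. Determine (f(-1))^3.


-216


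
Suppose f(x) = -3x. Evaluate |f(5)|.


f(5) = -15
|-15| = 15

15


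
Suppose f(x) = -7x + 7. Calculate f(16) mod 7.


f(16) = -105
-105 mod 7 = 0

0


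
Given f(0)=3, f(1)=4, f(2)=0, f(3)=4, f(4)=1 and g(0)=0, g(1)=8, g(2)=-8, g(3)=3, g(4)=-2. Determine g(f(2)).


f(2) = 0
g(0) = 0

0


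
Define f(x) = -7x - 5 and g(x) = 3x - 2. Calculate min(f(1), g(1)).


f(1) = -12
g(1) = 1
min = -12

-12


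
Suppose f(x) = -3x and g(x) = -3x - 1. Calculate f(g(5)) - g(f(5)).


f(g(5)) = 48
g(f(5)) = 44
Difference = 4

4
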